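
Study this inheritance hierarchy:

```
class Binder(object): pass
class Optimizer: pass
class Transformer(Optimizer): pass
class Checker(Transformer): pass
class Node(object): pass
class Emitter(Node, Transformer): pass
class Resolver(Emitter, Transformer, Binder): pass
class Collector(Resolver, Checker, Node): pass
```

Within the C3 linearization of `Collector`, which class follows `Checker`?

L[Collector] = Collector + merge(L[Resolver], L[Checker], L[Node], [Resolver Checker Node])
  take Resolver:  [Resolver Emitter Node Transformer Optimizer Binder object] + [Checker Transformer Optimizer object] + [Node object] + [Resolver Checker Node]
  take Emitter:  [Emitter Node Transformer Optimizer Binder object] + [Checker Transformer Optimizer object] + [Node object] + [Checker Node]
  take Checker:  [Node Transformer Optimizer Binder object] + [Checker Transformer Optimizer object] + [Node object] + [Checker Node]
  take Node:  [Node Transformer Optimizer Binder object] + [Transformer Optimizer object] + [Node object] + [Node]
  take Transformer:  [Transformer Optimizer Binder object] + [Transformer Optimizer object] + [object]
  take Optimizer:  [Optimizer Binder object] + [Optimizer object] + [object]
  take Binder:  [Binder object] + [object] + [object]
  take object:  [object] + [object] + [object]
MRO: Collector Resolver Emitter Checker Node Transformer Optimizer Binder object
Checker is at position 3; next is Node.

Node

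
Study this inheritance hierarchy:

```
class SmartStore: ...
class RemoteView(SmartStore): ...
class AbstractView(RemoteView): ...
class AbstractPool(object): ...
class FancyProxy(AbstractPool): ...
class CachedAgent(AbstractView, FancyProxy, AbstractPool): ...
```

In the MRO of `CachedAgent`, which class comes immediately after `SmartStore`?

FancyProxy

L[CachedAgent] = CachedAgent + merge(L[AbstractView], L[FancyProxy], L[AbstractPool], [AbstractView FancyProxy AbstractPool])
  take AbstractView:  [AbstractView RemoteView SmartStore object] + [FancyProxy AbstractPool object] + [AbstractPool object] + [AbstractView FancyProxy AbstractPool]
  take RemoteView:  [RemoteView SmartStore object] + [FancyProxy AbstractPool object] + [AbstractPool object] + [FancyProxy AbstractPool]
  take SmartStore:  [SmartStore object] + [FancyProxy AbstractPool object] + [AbstractPool object] + [FancyProxy AbstractPool]
  take FancyProxy:  [object] + [FancyProxy AbstractPool object] + [AbstractPool object] + [FancyProxy AbstractPool]
  take AbstractPool:  [object] + [AbstractPool object] + [AbstractPool object] + [AbstractPool]
  take object:  [object] + [object] + [object]
MRO: CachedAgent AbstractView RemoteView SmartStore FancyProxy AbstractPool object
SmartStore is at position 3; next is FancyProxy.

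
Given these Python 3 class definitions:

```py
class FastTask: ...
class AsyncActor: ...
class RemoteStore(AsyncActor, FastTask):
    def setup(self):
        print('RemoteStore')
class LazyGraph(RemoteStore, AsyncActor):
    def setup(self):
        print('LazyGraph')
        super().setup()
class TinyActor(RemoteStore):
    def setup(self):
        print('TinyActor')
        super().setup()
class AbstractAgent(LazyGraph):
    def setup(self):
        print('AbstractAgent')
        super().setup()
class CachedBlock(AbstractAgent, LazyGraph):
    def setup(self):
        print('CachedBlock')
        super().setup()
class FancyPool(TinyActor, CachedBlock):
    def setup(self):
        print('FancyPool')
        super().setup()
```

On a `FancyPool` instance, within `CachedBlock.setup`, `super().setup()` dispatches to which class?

AbstractAgent

L[FancyPool] = FancyPool + merge(L[TinyActor], L[CachedBlock], [TinyActor CachedBlock])
  take TinyActor:  [TinyActor RemoteStore AsyncActor FastTask object] + [CachedBlock AbstractAgent LazyGraph RemoteStore AsyncActor FastTask object] + [TinyActor CachedBlock]
  take CachedBlock:  [RemoteStore AsyncActor FastTask object] + [CachedBlock AbstractAgent LazyGraph RemoteStore AsyncActor FastTask object] + [CachedBlock]
  take AbstractAgent:  [RemoteStore AsyncActor FastTask object] + [AbstractAgent LazyGraph RemoteStore AsyncActor FastTask object]
  take LazyGraph:  [RemoteStore AsyncActor FastTask object] + [LazyGraph RemoteStore AsyncActor FastTask object]
  take RemoteStore:  [RemoteStore AsyncActor FastTask object] + [RemoteStore AsyncActor FastTask object]
  take AsyncActor:  [AsyncActor FastTask object] + [AsyncActor FastTask object]
  take FastTask:  [FastTask object] + [FastTask object]
  take object:  [object] + [object]
MRO: FancyPool TinyActor CachedBlock AbstractAgent LazyGraph RemoteStore AsyncActor FastTask object
super() in CachedBlock.setup on a FancyPool instance goes to the class after CachedBlock in FancyPool's MRO: AbstractAgent.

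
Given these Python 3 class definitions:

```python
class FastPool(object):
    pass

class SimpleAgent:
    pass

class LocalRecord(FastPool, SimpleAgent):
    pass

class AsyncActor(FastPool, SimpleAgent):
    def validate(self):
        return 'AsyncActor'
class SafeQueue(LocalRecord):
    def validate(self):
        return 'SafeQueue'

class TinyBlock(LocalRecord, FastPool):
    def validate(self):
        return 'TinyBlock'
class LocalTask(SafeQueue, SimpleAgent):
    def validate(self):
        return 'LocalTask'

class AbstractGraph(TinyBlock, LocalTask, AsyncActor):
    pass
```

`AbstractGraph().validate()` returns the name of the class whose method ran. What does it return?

L[AbstractGraph] = AbstractGraph + merge(L[TinyBlock], L[LocalTask], L[AsyncActor], [TinyBlock LocalTask AsyncActor])
  take TinyBlock:  [TinyBlock LocalRecord FastPool SimpleAgent object] + [LocalTask SafeQueue LocalRecord FastPool SimpleAgent object] + [AsyncActor FastPool SimpleAgent object] + [TinyBlock LocalTask AsyncActor]
  take LocalTask:  [LocalRecord FastPool SimpleAgent object] + [LocalTask SafeQueue LocalRecord FastPool SimpleAgent object] + [AsyncActor FastPool SimpleAgent object] + [LocalTask AsyncActor]
  take SafeQueue:  [LocalRecord FastPool SimpleAgent object] + [SafeQueue LocalRecord FastPool SimpleAgent object] + [AsyncActor FastPool SimpleAgent object] + [AsyncActor]
  take LocalRecord:  [LocalRecord FastPool SimpleAgent object] + [LocalRecord FastPool SimpleAgent object] + [AsyncActor FastPool SimpleAgent object] + [AsyncActor]
  take AsyncActor:  [FastPool SimpleAgent object] + [FastPool SimpleAgent object] + [AsyncActor FastPool SimpleAgent object] + [AsyncActor]
  take FastPool:  [FastPool SimpleAgent object] + [FastPool SimpleAgent object] + [FastPool SimpleAgent object]
  take SimpleAgent:  [SimpleAgent object] + [SimpleAgent object] + [SimpleAgent object]
  take object:  [object] + [object] + [object]
MRO: AbstractGraph TinyBlock LocalTask SafeQueue LocalRecord AsyncActor FastPool SimpleAgent object
validate is defined in: AsyncActor, LocalTask, SafeQueue, TinyBlock. First along the MRO is TinyBlock.

TinyBlock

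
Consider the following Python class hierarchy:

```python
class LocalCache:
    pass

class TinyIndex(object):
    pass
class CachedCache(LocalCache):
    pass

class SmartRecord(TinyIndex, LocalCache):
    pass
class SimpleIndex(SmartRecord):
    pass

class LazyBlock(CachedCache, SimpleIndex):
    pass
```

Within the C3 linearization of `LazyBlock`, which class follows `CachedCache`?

SimpleIndex

L[LazyBlock] = LazyBlock + merge(L[CachedCache], L[SimpleIndex], [CachedCache SimpleIndex])
  take CachedCache:  [CachedCache LocalCache object] + [SimpleIndex SmartRecord TinyIndex LocalCache object] + [CachedCache SimpleIndex]
  take SimpleIndex:  [LocalCache object] + [SimpleIndex SmartRecord TinyIndex LocalCache object] + [SimpleIndex]
  take SmartRecord:  [LocalCache object] + [SmartRecord TinyIndex LocalCache object]
  take TinyIndex:  [LocalCache object] + [TinyIndex LocalCache object]
  take LocalCache:  [LocalCache object] + [LocalCache object]
  take object:  [object] + [object]
MRO: LazyBlock CachedCache SimpleIndex SmartRecord TinyIndex LocalCache object
CachedCache is at position 1; next is SimpleIndex.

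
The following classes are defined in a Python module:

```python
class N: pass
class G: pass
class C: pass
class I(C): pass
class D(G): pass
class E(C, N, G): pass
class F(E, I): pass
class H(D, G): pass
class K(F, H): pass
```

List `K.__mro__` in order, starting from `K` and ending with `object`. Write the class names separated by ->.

L[K] = K + merge(L[F], L[H], [F H])
  take F:  [F E I C N G object] + [H D G object] + [F H]
  take E:  [E I C N G object] + [H D G object] + [H]
  take I:  [I C N G object] + [H D G object] + [H]
  take C:  [C N G object] + [H D G object] + [H]
  take N:  [N G object] + [H D G object] + [H]
  take H:  [G object] + [H D G object] + [H]
  take D:  [G object] + [D G object]
  take G:  [G object] + [G object]
  take object:  [object] + [object]

K -> F -> E -> I -> C -> N -> H -> D -> G -> object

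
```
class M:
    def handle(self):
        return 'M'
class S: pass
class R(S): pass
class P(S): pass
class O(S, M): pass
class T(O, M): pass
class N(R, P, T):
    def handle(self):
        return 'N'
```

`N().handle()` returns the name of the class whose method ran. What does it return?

L[N] = N + merge(L[R], L[P], L[T], [R P T])
  take R:  [R S object] + [P S object] + [T O S M object] + [R P T]
  take P:  [S object] + [P S object] + [T O S M object] + [P T]
  take T:  [S object] + [S object] + [T O S M object] + [T]
  take O:  [S object] + [S object] + [O S M object]
  take S:  [S object] + [S object] + [S M object]
  take M:  [object] + [object] + [M object]
  take object:  [object] + [object] + [object]
MRO: N R P T O S M object
handle is defined in: M, N. First along the MRO is N.

N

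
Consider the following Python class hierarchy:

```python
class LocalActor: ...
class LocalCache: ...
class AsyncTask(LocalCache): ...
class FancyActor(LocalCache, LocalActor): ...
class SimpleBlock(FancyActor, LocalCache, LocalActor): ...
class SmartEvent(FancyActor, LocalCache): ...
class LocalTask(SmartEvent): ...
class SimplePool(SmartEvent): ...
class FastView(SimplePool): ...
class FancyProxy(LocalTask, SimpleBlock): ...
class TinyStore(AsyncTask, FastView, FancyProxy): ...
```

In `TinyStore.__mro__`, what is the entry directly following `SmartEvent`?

SimpleBlock

L[TinyStore] = TinyStore + merge(L[AsyncTask], L[FastView], L[FancyProxy], [AsyncTask FastView FancyProxy])
  take AsyncTask:  [AsyncTask LocalCache object] + [FastView SimplePool SmartEvent FancyActor LocalCache LocalActor object] + [FancyProxy LocalTask SmartEvent SimpleBlock FancyActor LocalCache LocalActor object] + [AsyncTask FastView FancyProxy]
  take FastView:  [LocalCache object] + [FastView SimplePool SmartEvent FancyActor LocalCache LocalActor object] + [FancyProxy LocalTask SmartEvent SimpleBlock FancyActor LocalCache LocalActor object] + [FastView FancyProxy]
  take SimplePool:  [LocalCache object] + [SimplePool SmartEvent FancyActor LocalCache LocalActor object] + [FancyProxy LocalTask SmartEvent SimpleBlock FancyActor LocalCache LocalActor object] + [FancyProxy]
  take FancyProxy:  [LocalCache object] + [SmartEvent FancyActor LocalCache LocalActor object] + [FancyProxy LocalTask SmartEvent SimpleBlock FancyActor LocalCache LocalActor object] + [FancyProxy]
  take LocalTask:  [LocalCache object] + [SmartEvent FancyActor LocalCache LocalActor object] + [LocalTask SmartEvent SimpleBlock FancyActor LocalCache LocalActor object]
  take SmartEvent:  [LocalCache object] + [SmartEvent FancyActor LocalCache LocalActor object] + [SmartEvent SimpleBlock FancyActor LocalCache LocalActor object]
  take SimpleBlock:  [LocalCache object] + [FancyActor LocalCache LocalActor object] + [SimpleBlock FancyActor LocalCache LocalActor object]
  take FancyActor:  [LocalCache object] + [FancyActor LocalCache LocalActor object] + [FancyActor LocalCache LocalActor object]
  take LocalCache:  [LocalCache object] + [LocalCache LocalActor object] + [LocalCache LocalActor object]
  take LocalActor:  [object] + [LocalActor object] + [LocalActor object]
  take object:  [object] + [object] + [object]
MRO: TinyStore AsyncTask FastView SimplePool FancyProxy LocalTask SmartEvent SimpleBlock FancyActor LocalCache LocalActor object
SmartEvent is at position 6; next is SimpleBlock.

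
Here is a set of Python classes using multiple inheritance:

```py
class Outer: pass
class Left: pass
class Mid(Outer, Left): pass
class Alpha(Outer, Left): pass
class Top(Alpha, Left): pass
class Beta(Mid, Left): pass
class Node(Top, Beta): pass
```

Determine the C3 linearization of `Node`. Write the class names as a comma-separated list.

Node, Top, Alpha, Beta, Mid, Outer, Left, object

L[Node] = Node + merge(L[Top], L[Beta], [Top Beta])
  take Top:  [Top Alpha Outer Left object] + [Beta Mid Outer Left object] + [Top Beta]
  take Alpha:  [Alpha Outer Left object] + [Beta Mid Outer Left object] + [Beta]
  take Beta:  [Outer Left object] + [Beta Mid Outer Left object] + [Beta]
  take Mid:  [Outer Left object] + [Mid Outer Left object]
  take Outer:  [Outer Left object] + [Outer Left object]
  take Left:  [Left object] + [Left object]
  take object:  [object] + [object]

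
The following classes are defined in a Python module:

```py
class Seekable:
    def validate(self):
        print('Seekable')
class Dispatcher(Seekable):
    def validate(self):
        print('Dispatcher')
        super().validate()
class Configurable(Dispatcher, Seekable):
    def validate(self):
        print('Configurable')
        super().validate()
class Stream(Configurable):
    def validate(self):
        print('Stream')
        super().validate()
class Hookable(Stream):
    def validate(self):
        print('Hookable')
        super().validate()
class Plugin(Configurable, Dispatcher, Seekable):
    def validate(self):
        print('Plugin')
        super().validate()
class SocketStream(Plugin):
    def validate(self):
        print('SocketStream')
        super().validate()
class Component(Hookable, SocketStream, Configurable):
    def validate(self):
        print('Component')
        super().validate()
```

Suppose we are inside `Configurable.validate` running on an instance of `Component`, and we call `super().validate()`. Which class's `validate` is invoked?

L[Component] = Component + merge(L[Hookable], L[SocketStream], L[Configurable], [Hookable SocketStream Configurable])
  take Hookable:  [Hookable Stream Configurable Dispatcher Seekable object] + [SocketStream Plugin Configurable Dispatcher Seekable object] + [Configurable Dispatcher Seekable object] + [Hookable SocketStream Configurable]
  take Stream:  [Stream Configurable Dispatcher Seekable object] + [SocketStream Plugin Configurable Dispatcher Seekable object] + [Configurable Dispatcher Seekable object] + [SocketStream Configurable]
  take SocketStream:  [Configurable Dispatcher Seekable object] + [SocketStream Plugin Configurable Dispatcher Seekable object] + [Configurable Dispatcher Seekable object] + [SocketStream Configurable]
  take Plugin:  [Configurable Dispatcher Seekable object] + [Plugin Configurable Dispatcher Seekable object] + [Configurable Dispatcher Seekable object] + [Configurable]
  take Configurable:  [Configurable Dispatcher Seekable object] + [Configurable Dispatcher Seekable object] + [Configurable Dispatcher Seekable object] + [Configurable]
  take Dispatcher:  [Dispatcher Seekable object] + [Dispatcher Seekable object] + [Dispatcher Seekable object]
  take Seekable:  [Seekable object] + [Seekable object] + [Seekable object]
  take object:  [object] + [object] + [object]
MRO: Component Hookable Stream SocketStream Plugin Configurable Dispatcher Seekable object
super() in Configurable.validate on a Component instance goes to the class after Configurable in Component's MRO: Dispatcher.

Dispatcher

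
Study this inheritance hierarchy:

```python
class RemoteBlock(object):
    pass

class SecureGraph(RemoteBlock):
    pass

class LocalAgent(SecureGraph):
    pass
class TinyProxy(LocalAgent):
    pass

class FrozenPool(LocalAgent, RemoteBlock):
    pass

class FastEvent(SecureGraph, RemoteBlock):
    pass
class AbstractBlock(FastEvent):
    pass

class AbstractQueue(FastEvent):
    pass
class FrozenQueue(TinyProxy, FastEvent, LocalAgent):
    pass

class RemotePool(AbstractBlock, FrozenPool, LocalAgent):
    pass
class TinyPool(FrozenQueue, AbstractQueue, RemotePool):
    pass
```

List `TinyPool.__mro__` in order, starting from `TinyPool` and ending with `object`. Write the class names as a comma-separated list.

TinyPool, FrozenQueue, TinyProxy, AbstractQueue, RemotePool, AbstractBlock, FastEvent, FrozenPool, LocalAgent, SecureGraph, RemoteBlock, object

L[TinyPool] = TinyPool + merge(L[FrozenQueue], L[AbstractQueue], L[RemotePool], [FrozenQueue AbstractQueue RemotePool])
  take FrozenQueue:  [FrozenQueue TinyProxy FastEvent LocalAgent SecureGraph RemoteBlock object] + [AbstractQueue FastEvent SecureGraph RemoteBlock object] + [RemotePool AbstractBlock FastEvent FrozenPool LocalAgent SecureGraph RemoteBlock object] + [FrozenQueue AbstractQueue RemotePool]
  take TinyProxy:  [TinyProxy FastEvent LocalAgent SecureGraph RemoteBlock object] + [AbstractQueue FastEvent SecureGraph RemoteBlock object] + [RemotePool AbstractBlock FastEvent FrozenPool LocalAgent SecureGraph RemoteBlock object] + [AbstractQueue RemotePool]
  take AbstractQueue:  [FastEvent LocalAgent SecureGraph RemoteBlock object] + [AbstractQueue FastEvent SecureGraph RemoteBlock object] + [RemotePool AbstractBlock FastEvent FrozenPool LocalAgent SecureGraph RemoteBlock object] + [AbstractQueue RemotePool]
  take RemotePool:  [FastEvent LocalAgent SecureGraph RemoteBlock object] + [FastEvent SecureGraph RemoteBlock object] + [RemotePool AbstractBlock FastEvent FrozenPool LocalAgent SecureGraph RemoteBlock object] + [RemotePool]
  take AbstractBlock:  [FastEvent LocalAgent SecureGraph RemoteBlock object] + [FastEvent SecureGraph RemoteBlock object] + [AbstractBlock FastEvent FrozenPool LocalAgent SecureGraph RemoteBlock object]
  take FastEvent:  [FastEvent LocalAgent SecureGraph RemoteBlock object] + [FastEvent SecureGraph RemoteBlock object] + [FastEvent FrozenPool LocalAgent SecureGraph RemoteBlock object]
  take FrozenPool:  [LocalAgent SecureGraph RemoteBlock object] + [SecureGraph RemoteBlock object] + [FrozenPool LocalAgent SecureGraph RemoteBlock object]
  take LocalAgent:  [LocalAgent SecureGraph RemoteBlock object] + [SecureGraph RemoteBlock object] + [LocalAgent SecureGraph RemoteBlock object]
  take SecureGraph:  [SecureGraph RemoteBlock object] + [SecureGraph RemoteBlock object] + [SecureGraph RemoteBlock object]
  take RemoteBlock:  [RemoteBlock object] + [RemoteBlock object] + [RemoteBlock object]
  take object:  [object] + [object] + [object]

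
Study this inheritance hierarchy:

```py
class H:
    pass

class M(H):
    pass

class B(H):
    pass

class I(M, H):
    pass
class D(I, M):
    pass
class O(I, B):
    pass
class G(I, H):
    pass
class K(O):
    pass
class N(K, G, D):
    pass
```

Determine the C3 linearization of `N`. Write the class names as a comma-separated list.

L[N] = N + merge(L[K], L[G], L[D], [K G D])
  take K:  [K O I M B H object] + [G I M H object] + [D I M H object] + [K G D]
  take O:  [O I M B H object] + [G I M H object] + [D I M H object] + [G D]
  take G:  [I M B H object] + [G I M H object] + [D I M H object] + [G D]
  take D:  [I M B H object] + [I M H object] + [D I M H object] + [D]
  take I:  [I M B H object] + [I M H object] + [I M H object]
  take M:  [M B H object] + [M H object] + [M H object]
  take B:  [B H object] + [H object] + [H object]
  take H:  [H object] + [H object] + [H object]
  take object:  [object] + [object] + [object]

N, K, O, G, D, I, M, B, H, object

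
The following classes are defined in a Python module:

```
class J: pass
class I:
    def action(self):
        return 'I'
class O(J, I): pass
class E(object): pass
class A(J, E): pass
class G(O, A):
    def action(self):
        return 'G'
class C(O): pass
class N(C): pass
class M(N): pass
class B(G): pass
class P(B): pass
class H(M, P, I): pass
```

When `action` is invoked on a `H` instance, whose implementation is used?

L[H] = H + merge(L[M], L[P], L[I], [M P I])
  take M:  [M N C O J I object] + [P B G O A J I E object] + [I object] + [M P I]
  take N:  [N C O J I object] + [P B G O A J I E object] + [I object] + [P I]
  take C:  [C O J I object] + [P B G O A J I E object] + [I object] + [P I]
  take P:  [O J I object] + [P B G O A J I E object] + [I object] + [P I]
  take B:  [O J I object] + [B G O A J I E object] + [I object] + [I]
  take G:  [O J I object] + [G O A J I E object] + [I object] + [I]
  take O:  [O J I object] + [O A J I E object] + [I object] + [I]
  take A:  [J I object] + [A J I E object] + [I object] + [I]
  take J:  [J I object] + [J I E object] + [I object] + [I]
  take I:  [I object] + [I E object] + [I object] + [I]
  take E:  [object] + [E object] + [object]
  take object:  [object] + [object] + [object]
MRO: H M N C P B G O A J I E object
action is defined in: G, I. First along the MRO is G.

G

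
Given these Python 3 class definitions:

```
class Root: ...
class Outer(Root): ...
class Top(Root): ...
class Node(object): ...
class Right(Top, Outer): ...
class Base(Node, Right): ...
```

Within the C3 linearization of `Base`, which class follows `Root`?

object

L[Base] = Base + merge(L[Node], L[Right], [Node Right])
  take Node:  [Node object] + [Right Top Outer Root object] + [Node Right]
  take Right:  [object] + [Right Top Outer Root object] + [Right]
  take Top:  [object] + [Top Outer Root object]
  take Outer:  [object] + [Outer Root object]
  take Root:  [object] + [Root object]
  take object:  [object] + [object]
MRO: Base Node Right Top Outer Root object
Root is at position 5; next is object.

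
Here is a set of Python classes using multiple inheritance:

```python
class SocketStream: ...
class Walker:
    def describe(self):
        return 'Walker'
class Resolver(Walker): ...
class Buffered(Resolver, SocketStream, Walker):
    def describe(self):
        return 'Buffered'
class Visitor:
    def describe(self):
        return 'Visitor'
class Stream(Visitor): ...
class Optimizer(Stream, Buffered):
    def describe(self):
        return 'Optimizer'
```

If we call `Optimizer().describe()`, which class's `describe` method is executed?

Optimizer

L[Optimizer] = Optimizer + merge(L[Stream], L[Buffered], [Stream Buffered])
  take Stream:  [Stream Visitor object] + [Buffered Resolver SocketStream Walker object] + [Stream Buffered]
  take Visitor:  [Visitor object] + [Buffered Resolver SocketStream Walker object] + [Buffered]
  take Buffered:  [object] + [Buffered Resolver SocketStream Walker object] + [Buffered]
  take Resolver:  [object] + [Resolver SocketStream Walker object]
  take SocketStream:  [object] + [SocketStream Walker object]
  take Walker:  [object] + [Walker object]
  take object:  [object] + [object]
MRO: Optimizer Stream Visitor Buffered Resolver SocketStream Walker object
describe is defined in: Buffered, Optimizer, Visitor, Walker. First along the MRO is Optimizer.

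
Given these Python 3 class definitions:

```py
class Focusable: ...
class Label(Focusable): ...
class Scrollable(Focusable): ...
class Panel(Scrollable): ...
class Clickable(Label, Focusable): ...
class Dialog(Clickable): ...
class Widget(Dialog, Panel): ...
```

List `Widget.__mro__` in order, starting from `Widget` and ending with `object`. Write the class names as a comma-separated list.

L[Widget] = Widget + merge(L[Dialog], L[Panel], [Dialog Panel])
  take Dialog:  [Dialog Clickable Label Focusable object] + [Panel Scrollable Focusable object] + [Dialog Panel]
  take Clickable:  [Clickable Label Focusable object] + [Panel Scrollable Focusable object] + [Panel]
  take Label:  [Label Focusable object] + [Panel Scrollable Focusable object] + [Panel]
  take Panel:  [Focusable object] + [Panel Scrollable Focusable object] + [Panel]
  take Scrollable:  [Focusable object] + [Scrollable Focusable object]
  take Focusable:  [Focusable object] + [Focusable object]
  take object:  [object] + [object]

Widget, Dialog, Clickable, Label, Panel, Scrollable, Focusable, object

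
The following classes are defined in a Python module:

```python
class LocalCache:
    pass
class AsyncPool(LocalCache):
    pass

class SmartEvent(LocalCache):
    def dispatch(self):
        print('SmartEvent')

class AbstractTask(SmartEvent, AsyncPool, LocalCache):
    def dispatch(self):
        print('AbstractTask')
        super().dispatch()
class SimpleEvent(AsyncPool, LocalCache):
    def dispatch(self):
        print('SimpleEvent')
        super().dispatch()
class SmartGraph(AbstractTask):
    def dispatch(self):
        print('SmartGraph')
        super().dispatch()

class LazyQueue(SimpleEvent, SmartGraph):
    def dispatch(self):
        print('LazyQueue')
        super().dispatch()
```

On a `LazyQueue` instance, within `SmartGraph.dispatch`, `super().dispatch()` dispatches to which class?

L[LazyQueue] = LazyQueue + merge(L[SimpleEvent], L[SmartGraph], [SimpleEvent SmartGraph])
  take SimpleEvent:  [SimpleEvent AsyncPool LocalCache object] + [SmartGraph AbstractTask SmartEvent AsyncPool LocalCache object] + [SimpleEvent SmartGraph]
  take SmartGraph:  [AsyncPool LocalCache object] + [SmartGraph AbstractTask SmartEvent AsyncPool LocalCache object] + [SmartGraph]
  take AbstractTask:  [AsyncPool LocalCache object] + [AbstractTask SmartEvent AsyncPool LocalCache object]
  take SmartEvent:  [AsyncPool LocalCache object] + [SmartEvent AsyncPool LocalCache object]
  take AsyncPool:  [AsyncPool LocalCache object] + [AsyncPool LocalCache object]
  take LocalCache:  [LocalCache object] + [LocalCache object]
  take object:  [object] + [object]
MRO: LazyQueue SimpleEvent SmartGraph AbstractTask SmartEvent AsyncPool LocalCache object
super() in SmartGraph.dispatch on a LazyQueue instance goes to the class after SmartGraph in LazyQueue's MRO: AbstractTask.

AbstractTask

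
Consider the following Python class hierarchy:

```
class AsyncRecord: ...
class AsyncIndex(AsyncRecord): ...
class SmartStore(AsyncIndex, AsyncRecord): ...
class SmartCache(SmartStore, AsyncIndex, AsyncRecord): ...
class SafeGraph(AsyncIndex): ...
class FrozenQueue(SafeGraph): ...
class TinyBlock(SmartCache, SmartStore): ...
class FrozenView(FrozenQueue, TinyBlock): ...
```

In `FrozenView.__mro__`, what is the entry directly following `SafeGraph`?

TinyBlock

L[FrozenView] = FrozenView + merge(L[FrozenQueue], L[TinyBlock], [FrozenQueue TinyBlock])
  take FrozenQueue:  [FrozenQueue SafeGraph AsyncIndex AsyncRecord object] + [TinyBlock SmartCache SmartStore AsyncIndex AsyncRecord object] + [FrozenQueue TinyBlock]
  take SafeGraph:  [SafeGraph AsyncIndex AsyncRecord object] + [TinyBlock SmartCache SmartStore AsyncIndex AsyncRecord object] + [TinyBlock]
  take TinyBlock:  [AsyncIndex AsyncRecord object] + [TinyBlock SmartCache SmartStore AsyncIndex AsyncRecord object] + [TinyBlock]
  take SmartCache:  [AsyncIndex AsyncRecord object] + [SmartCache SmartStore AsyncIndex AsyncRecord object]
  take SmartStore:  [AsyncIndex AsyncRecord object] + [SmartStore AsyncIndex AsyncRecord object]
  take AsyncIndex:  [AsyncIndex AsyncRecord object] + [AsyncIndex AsyncRecord object]
  take AsyncRecord:  [AsyncRecord object] + [AsyncRecord object]
  take object:  [object] + [object]
MRO: FrozenView FrozenQueue SafeGraph TinyBlock SmartCache SmartStore AsyncIndex AsyncRecord object
SafeGraph is at position 2; next is TinyBlock.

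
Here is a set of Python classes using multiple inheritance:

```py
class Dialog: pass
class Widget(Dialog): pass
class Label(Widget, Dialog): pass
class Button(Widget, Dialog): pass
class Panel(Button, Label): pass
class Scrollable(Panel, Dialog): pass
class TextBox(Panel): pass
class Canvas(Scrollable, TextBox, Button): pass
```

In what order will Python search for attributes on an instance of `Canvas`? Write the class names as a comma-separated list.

L[Canvas] = Canvas + merge(L[Scrollable], L[TextBox], L[Button], [Scrollable TextBox Button])
  take Scrollable:  [Scrollable Panel Button Label Widget Dialog object] + [TextBox Panel Button Label Widget Dialog object] + [Button Widget Dialog object] + [Scrollable TextBox Button]
  take TextBox:  [Panel Button Label Widget Dialog object] + [TextBox Panel Button Label Widget Dialog object] + [Button Widget Dialog object] + [TextBox Button]
  take Panel:  [Panel Button Label Widget Dialog object] + [Panel Button Label Widget Dialog object] + [Button Widget Dialog object] + [Button]
  take Button:  [Button Label Widget Dialog object] + [Button Label Widget Dialog object] + [Button Widget Dialog object] + [Button]
  take Label:  [Label Widget Dialog object] + [Label Widget Dialog object] + [Widget Dialog object]
  take Widget:  [Widget Dialog object] + [Widget Dialog object] + [Widget Dialog object]
  take Dialog:  [Dialog object] + [Dialog object] + [Dialog object]
  take object:  [object] + [object] + [object]

Canvas, Scrollable, TextBox, Panel, Button, Label, Widget, Dialog, object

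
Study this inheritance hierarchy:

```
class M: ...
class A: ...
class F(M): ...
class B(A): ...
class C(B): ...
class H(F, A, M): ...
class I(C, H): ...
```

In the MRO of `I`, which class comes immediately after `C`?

B

L[I] = I + merge(L[C], L[H], [C H])
  take C:  [C B A object] + [H F A M object] + [C H]
  take B:  [B A object] + [H F A M object] + [H]
  take H:  [A object] + [H F A M object] + [H]
  take F:  [A object] + [F A M object]
  take A:  [A object] + [A M object]
  take M:  [object] + [M object]
  take object:  [object] + [object]
MRO: I C B H F A M object
C is at position 1; next is B.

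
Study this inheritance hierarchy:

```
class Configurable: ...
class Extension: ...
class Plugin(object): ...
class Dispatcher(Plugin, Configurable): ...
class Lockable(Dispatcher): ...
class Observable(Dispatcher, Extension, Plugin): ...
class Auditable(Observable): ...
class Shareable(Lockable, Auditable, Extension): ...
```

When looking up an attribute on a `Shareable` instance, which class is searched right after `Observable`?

L[Shareable] = Shareable + merge(L[Lockable], L[Auditable], L[Extension], [Lockable Auditable Extension])
  take Lockable:  [Lockable Dispatcher Plugin Configurable object] + [Auditable Observable Dispatcher Extension Plugin Configurable object] + [Extension object] + [Lockable Auditable Extension]
  take Auditable:  [Dispatcher Plugin Configurable object] + [Auditable Observable Dispatcher Extension Plugin Configurable object] + [Extension object] + [Auditable Extension]
  take Observable:  [Dispatcher Plugin Configurable object] + [Observable Dispatcher Extension Plugin Configurable object] + [Extension object] + [Extension]
  take Dispatcher:  [Dispatcher Plugin Configurable object] + [Dispatcher Extension Plugin Configurable object] + [Extension object] + [Extension]
  take Extension:  [Plugin Configurable object] + [Extension Plugin Configurable object] + [Extension object] + [Extension]
  take Plugin:  [Plugin Configurable object] + [Plugin Configurable object] + [object]
  take Configurable:  [Configurable object] + [Configurable object] + [object]
  take object:  [object] + [object] + [object]
MRO: Shareable Lockable Auditable Observable Dispatcher Extension Plugin Configurable object
Observable is at position 3; next is Dispatcher.

Dispatcher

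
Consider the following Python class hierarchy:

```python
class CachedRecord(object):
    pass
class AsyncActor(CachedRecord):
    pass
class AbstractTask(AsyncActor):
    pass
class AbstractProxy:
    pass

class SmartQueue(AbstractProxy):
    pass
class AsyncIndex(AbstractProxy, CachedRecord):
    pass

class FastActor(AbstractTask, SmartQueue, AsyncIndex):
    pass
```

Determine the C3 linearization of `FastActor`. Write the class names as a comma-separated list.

FastActor, AbstractTask, AsyncActor, SmartQueue, AsyncIndex, AbstractProxy, CachedRecord, object

L[FastActor] = FastActor + merge(L[AbstractTask], L[SmartQueue], L[AsyncIndex], [AbstractTask SmartQueue AsyncIndex])
  take AbstractTask:  [AbstractTask AsyncActor CachedRecord object] + [SmartQueue AbstractProxy object] + [AsyncIndex AbstractProxy CachedRecord object] + [AbstractTask SmartQueue AsyncIndex]
  take AsyncActor:  [AsyncActor CachedRecord object] + [SmartQueue AbstractProxy object] + [AsyncIndex AbstractProxy CachedRecord object] + [SmartQueue AsyncIndex]
  take SmartQueue:  [CachedRecord object] + [SmartQueue AbstractProxy object] + [AsyncIndex AbstractProxy CachedRecord object] + [SmartQueue AsyncIndex]
  take AsyncIndex:  [CachedRecord object] + [AbstractProxy object] + [AsyncIndex AbstractProxy CachedRecord object] + [AsyncIndex]
  take AbstractProxy:  [CachedRecord object] + [AbstractProxy object] + [AbstractProxy CachedRecord object]
  take CachedRecord:  [CachedRecord object] + [object] + [CachedRecord object]
  take object:  [object] + [object] + [object]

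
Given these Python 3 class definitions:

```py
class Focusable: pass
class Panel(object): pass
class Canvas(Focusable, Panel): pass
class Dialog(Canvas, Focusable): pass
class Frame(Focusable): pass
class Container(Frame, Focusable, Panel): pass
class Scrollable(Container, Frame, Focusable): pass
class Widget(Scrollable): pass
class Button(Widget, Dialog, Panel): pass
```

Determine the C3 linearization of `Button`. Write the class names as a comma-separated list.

L[Button] = Button + merge(L[Widget], L[Dialog], L[Panel], [Widget Dialog Panel])
  take Widget:  [Widget Scrollable Container Frame Focusable Panel object] + [Dialog Canvas Focusable Panel object] + [Panel object] + [Widget Dialog Panel]
  take Scrollable:  [Scrollable Container Frame Focusable Panel object] + [Dialog Canvas Focusable Panel object] + [Panel object] + [Dialog Panel]
  take Container:  [Container Frame Focusable Panel object] + [Dialog Canvas Focusable Panel object] + [Panel object] + [Dialog Panel]
  take Frame:  [Frame Focusable Panel object] + [Dialog Canvas Focusable Panel object] + [Panel object] + [Dialog Panel]
  take Dialog:  [Focusable Panel object] + [Dialog Canvas Focusable Panel object] + [Panel object] + [Dialog Panel]
  take Canvas:  [Focusable Panel object] + [Canvas Focusable Panel object] + [Panel object] + [Panel]
  take Focusable:  [Focusable Panel object] + [Focusable Panel object] + [Panel object] + [Panel]
  take Panel:  [Panel object] + [Panel object] + [Panel object] + [Panel]
  take object:  [object] + [object] + [object]

Button, Widget, Scrollable, Container, Frame, Dialog, Canvas, Focusable, Panel, object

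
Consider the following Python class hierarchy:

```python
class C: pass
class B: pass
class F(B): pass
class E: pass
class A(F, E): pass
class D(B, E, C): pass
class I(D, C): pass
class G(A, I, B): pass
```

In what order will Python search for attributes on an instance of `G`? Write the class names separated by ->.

L[G] = G + merge(L[A], L[I], L[B], [A I B])
  take A:  [A F B E object] + [I D B E C object] + [B object] + [A I B]
  take F:  [F B E object] + [I D B E C object] + [B object] + [I B]
  take I:  [B E object] + [I D B E C object] + [B object] + [I B]
  take D:  [B E object] + [D B E C object] + [B object] + [B]
  take B:  [B E object] + [B E C object] + [B object] + [B]
  take E:  [E object] + [E C object] + [object]
  take C:  [object] + [C object] + [object]
  take object:  [object] + [object] + [object]

G -> A -> F -> I -> D -> B -> E -> C -> object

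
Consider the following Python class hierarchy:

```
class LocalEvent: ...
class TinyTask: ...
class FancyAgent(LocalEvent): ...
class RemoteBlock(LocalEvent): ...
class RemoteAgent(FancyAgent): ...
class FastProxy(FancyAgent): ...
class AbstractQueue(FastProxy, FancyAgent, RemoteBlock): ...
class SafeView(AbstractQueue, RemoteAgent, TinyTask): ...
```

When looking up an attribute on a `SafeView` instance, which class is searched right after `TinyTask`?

L[SafeView] = SafeView + merge(L[AbstractQueue], L[RemoteAgent], L[TinyTask], [AbstractQueue RemoteAgent TinyTask])
  take AbstractQueue:  [AbstractQueue FastProxy FancyAgent RemoteBlock LocalEvent object] + [RemoteAgent FancyAgent LocalEvent object] + [TinyTask object] + [AbstractQueue RemoteAgent TinyTask]
  take FastProxy:  [FastProxy FancyAgent RemoteBlock LocalEvent object] + [RemoteAgent FancyAgent LocalEvent object] + [TinyTask object] + [RemoteAgent TinyTask]
  take RemoteAgent:  [FancyAgent RemoteBlock LocalEvent object] + [RemoteAgent FancyAgent LocalEvent object] + [TinyTask object] + [RemoteAgent TinyTask]
  take FancyAgent:  [FancyAgent RemoteBlock LocalEvent object] + [FancyAgent LocalEvent object] + [TinyTask object] + [TinyTask]
  take RemoteBlock:  [RemoteBlock LocalEvent object] + [LocalEvent object] + [TinyTask object] + [TinyTask]
  take LocalEvent:  [LocalEvent object] + [LocalEvent object] + [TinyTask object] + [TinyTask]
  take TinyTask:  [object] + [object] + [TinyTask object] + [TinyTask]
  take object:  [object] + [object] + [object]
MRO: SafeView AbstractQueue FastProxy RemoteAgent FancyAgent RemoteBlock LocalEvent TinyTask object
TinyTask is at position 7; next is object.

object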